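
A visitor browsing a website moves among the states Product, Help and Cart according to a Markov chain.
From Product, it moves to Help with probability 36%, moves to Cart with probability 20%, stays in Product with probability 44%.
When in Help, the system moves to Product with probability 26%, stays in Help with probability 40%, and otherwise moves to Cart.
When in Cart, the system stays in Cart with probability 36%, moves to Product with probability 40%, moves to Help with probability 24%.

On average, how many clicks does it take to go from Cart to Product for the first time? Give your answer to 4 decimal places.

Let t(s) be the expected number of clicks to first reach Product from state s, with t(Product) = 0. Conditioning on the first click:
t(Help) = 1 + 0.4·t(Help) + 0.34·t(Cart)
t(Cart) = 1 + 0.24·t(Help) + 0.36·t(Cart)
Solving: t(Help) = 3.2407, t(Cart) = 2.7778.
Expected clicks from Cart to Product: 2.7778.

2.7778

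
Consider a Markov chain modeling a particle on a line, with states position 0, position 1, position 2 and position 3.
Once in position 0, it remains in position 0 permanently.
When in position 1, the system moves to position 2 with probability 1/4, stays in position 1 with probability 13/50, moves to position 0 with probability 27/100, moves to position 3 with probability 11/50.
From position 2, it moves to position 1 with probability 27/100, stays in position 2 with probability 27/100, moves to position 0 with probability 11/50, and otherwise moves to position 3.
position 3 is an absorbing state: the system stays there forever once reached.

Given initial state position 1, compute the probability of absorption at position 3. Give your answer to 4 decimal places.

0.4667

Let h(s) be the probability of absorption at position 3 starting from transient state s. Then h(position 3) = 1 and h(position 0) = 0. By first-step analysis:
h(position 1) = 0.27·0 + 0.26·h(position 1) + 0.25·h(position 2) + 0.22·1
h(position 2) = 0.22·0 + 0.27·h(position 1) + 0.27·h(position 2) + 0.24·1
Solving: h(position 1) = 0.4667, h(position 2) = 0.5014.
Starting from position 1, the probability is 0.4667.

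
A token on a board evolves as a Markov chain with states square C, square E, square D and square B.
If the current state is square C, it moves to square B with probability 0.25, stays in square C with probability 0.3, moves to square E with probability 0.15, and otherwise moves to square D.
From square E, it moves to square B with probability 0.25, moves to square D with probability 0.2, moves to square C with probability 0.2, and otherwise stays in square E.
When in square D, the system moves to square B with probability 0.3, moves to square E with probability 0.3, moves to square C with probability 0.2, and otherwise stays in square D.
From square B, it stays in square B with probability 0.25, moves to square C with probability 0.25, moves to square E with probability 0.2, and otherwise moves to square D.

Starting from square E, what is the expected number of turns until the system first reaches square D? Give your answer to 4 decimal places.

4.0223

Let t(s) be the expected number of turns to first reach square D from state s, with t(square D) = 0. Conditioning on the first turn:
t(square C) = 1 + 0.3·t(square C) + 0.15·t(square E) + 0.25·t(square B)
t(square E) = 1 + 0.2·t(square C) + 0.35·t(square E) + 0.25·t(square B)
t(square B) = 1 + 0.25·t(square C) + 0.2·t(square E) + 0.25·t(square B)
Solving: t(square C) = 3.5754, t(square E) = 4.0223, t(square B) = 3.5978.
Expected turns from square E to square D: 4.0223.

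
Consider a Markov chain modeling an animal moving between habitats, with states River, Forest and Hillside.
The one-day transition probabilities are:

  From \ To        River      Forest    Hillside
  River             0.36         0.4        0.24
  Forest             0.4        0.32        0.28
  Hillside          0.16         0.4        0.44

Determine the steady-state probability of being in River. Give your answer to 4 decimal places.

0.3111

Let the stationary distribution be π with π = πP and π_1 + π_2 + π_3 = 1.
π_1 = 0.36·π_1 + 0.4·π_2 + 0.16·π_3
π_2 = 0.4·π_1 + 0.32·π_2 + 0.4·π_3
Solving with the normalization constraint gives π = (0.3111, 0.3704, 0.3185).
So the stationary probability of River is 0.3111.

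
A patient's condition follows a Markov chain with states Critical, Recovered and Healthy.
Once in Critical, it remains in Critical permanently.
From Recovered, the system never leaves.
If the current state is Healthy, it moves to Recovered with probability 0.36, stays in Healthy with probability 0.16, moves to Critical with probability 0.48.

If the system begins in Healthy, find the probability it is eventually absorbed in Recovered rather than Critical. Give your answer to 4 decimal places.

0.4286

Let h(s) be the probability of absorption at Recovered starting from transient state s. Then h(Recovered) = 1 and h(Critical) = 0. By first-step analysis:
h(Healthy) = 0.48·0 + 0.36·1 + 0.16·h(Healthy)
Solving: h(Healthy) = 0.4286.
Starting from Healthy, the probability is 0.4286.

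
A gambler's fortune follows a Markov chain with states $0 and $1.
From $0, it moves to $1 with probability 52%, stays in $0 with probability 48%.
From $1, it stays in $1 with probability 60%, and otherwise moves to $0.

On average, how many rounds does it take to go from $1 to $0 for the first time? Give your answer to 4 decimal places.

2.5000

Let t(s) be the expected number of rounds to first reach $0 from state s, with t($0) = 0. Conditioning on the first round:
t($1) = 1 + 0.6·t($1)
Solving: t($1) = 2.5000.
Expected rounds from $1 to $0: 2.5000.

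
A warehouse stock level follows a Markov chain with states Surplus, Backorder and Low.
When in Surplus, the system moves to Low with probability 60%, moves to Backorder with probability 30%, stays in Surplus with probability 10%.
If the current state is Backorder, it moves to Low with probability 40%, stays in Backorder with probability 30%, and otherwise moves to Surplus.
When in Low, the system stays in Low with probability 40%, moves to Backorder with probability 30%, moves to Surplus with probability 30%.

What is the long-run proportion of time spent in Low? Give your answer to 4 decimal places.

0.4500

Let the stationary distribution be π with π = πP and π_1 + π_2 + π_3 = 1.
π_1 = 0.1·π_1 + 0.3·π_2 + 0.3·π_3
π_2 = 0.3·π_1 + 0.3·π_2 + 0.3·π_3
Solving with the normalization constraint gives π = (0.2500, 0.3000, 0.4500).
So the stationary probability of Low is 0.4500.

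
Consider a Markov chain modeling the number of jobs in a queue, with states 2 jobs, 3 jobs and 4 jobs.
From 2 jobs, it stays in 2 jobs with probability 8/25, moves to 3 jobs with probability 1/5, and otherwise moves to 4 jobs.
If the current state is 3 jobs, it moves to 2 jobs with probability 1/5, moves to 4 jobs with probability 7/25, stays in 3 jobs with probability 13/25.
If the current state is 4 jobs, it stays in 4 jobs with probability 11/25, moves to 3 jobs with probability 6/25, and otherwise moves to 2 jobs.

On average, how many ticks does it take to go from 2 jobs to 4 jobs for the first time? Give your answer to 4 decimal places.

Let t(s) be the expected number of ticks to first reach 4 jobs from state s, with t(4 jobs) = 0. Conditioning on the first tick:
t(2 jobs) = 1 + 0.32·t(2 jobs) + 0.2·t(3 jobs)
t(3 jobs) = 1 + 0.2·t(2 jobs) + 0.52·t(3 jobs)
Solving: t(2 jobs) = 2.3743, t(3 jobs) = 3.0726.
Expected ticks from 2 jobs to 4 jobs: 2.3743.

2.3743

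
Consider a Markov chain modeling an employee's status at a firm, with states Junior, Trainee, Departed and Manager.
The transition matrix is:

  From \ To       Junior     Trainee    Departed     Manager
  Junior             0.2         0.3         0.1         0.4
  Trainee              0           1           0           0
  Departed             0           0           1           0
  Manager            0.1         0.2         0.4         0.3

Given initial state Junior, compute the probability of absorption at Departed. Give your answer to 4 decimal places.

0.4423

Let h(s) be the probability of absorption at Departed starting from transient state s. Then h(Departed) = 1 and h(Trainee) = 0. By first-step analysis:
h(Junior) = 0.2·h(Junior) + 0.3·0 + 0.1·1 + 0.4·h(Manager)
h(Manager) = 0.1·h(Junior) + 0.2·0 + 0.4·1 + 0.3·h(Manager)
Solving: h(Junior) = 0.4423, h(Manager) = 0.6346.
Starting from Junior, the probability is 0.4423.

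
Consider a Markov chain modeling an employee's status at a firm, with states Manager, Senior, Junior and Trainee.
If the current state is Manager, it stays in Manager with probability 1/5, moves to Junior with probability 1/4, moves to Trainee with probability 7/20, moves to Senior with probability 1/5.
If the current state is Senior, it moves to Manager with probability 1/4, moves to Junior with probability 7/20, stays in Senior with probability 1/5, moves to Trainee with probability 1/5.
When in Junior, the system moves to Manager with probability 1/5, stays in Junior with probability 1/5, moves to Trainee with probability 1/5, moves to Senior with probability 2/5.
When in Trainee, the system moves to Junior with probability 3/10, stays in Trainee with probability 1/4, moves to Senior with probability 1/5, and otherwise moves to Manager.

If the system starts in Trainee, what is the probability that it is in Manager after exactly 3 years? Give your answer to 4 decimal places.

0.2255

Propagate the distribution vector 3 years from Trainee.
After 0 years: (0.0000, 0.0000, 0.0000, 1.0000)
After 1 year: (0.2500, 0.2000, 0.3000, 0.2500)
After 2 years: (0.2225, 0.2600, 0.2675, 0.2500)
After 3 years: (0.2255, 0.2535, 0.2751, 0.2459)
P(in Manager after 3 years) = 0.2255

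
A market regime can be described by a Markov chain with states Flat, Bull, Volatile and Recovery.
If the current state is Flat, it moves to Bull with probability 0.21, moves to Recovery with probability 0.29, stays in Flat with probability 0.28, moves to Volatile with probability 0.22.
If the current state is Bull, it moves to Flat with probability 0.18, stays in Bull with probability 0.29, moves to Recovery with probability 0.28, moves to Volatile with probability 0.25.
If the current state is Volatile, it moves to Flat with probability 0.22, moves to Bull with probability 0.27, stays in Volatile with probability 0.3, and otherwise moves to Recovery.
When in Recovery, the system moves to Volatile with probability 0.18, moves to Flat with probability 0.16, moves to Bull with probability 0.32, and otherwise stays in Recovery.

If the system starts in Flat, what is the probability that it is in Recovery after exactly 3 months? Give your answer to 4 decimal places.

Propagate the distribution vector 3 months from Flat.
After 0 months: (1.0000, 0.0000, 0.0000, 0.0000)
After 1 month: (0.2800, 0.2100, 0.2200, 0.2900)
After 2 months: (0.2110, 0.2719, 0.2323, 0.2848)
After 3 months: (0.2047, 0.2770, 0.2353, 0.2829)
P(in Recovery after 3 months) = 0.2829

0.2829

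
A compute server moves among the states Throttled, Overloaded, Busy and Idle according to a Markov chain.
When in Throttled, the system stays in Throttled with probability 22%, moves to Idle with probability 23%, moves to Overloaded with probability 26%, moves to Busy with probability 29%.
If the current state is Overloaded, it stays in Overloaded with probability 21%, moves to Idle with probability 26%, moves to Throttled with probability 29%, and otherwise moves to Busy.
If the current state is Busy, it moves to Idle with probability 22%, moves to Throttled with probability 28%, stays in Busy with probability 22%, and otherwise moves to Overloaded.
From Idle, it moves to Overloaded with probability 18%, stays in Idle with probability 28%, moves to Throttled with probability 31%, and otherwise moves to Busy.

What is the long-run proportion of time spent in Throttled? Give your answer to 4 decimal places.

0.2733

Let the stationary distribution be π with π = πP and π_1 + π_2 + π_3 + π_4 = 1.
π_1 = 0.22·π_1 + 0.29·π_2 + 0.28·π_3 + 0.31·π_4
π_2 = 0.26·π_1 + 0.21·π_2 + 0.28·π_3 + 0.18·π_4
π_3 = 0.29·π_1 + 0.24·π_2 + 0.22·π_3 + 0.23·π_4
Solving with the normalization constraint gives π = (0.2733, 0.2335, 0.2463, 0.2469).
So the stationary probability of Throttled is 0.2733.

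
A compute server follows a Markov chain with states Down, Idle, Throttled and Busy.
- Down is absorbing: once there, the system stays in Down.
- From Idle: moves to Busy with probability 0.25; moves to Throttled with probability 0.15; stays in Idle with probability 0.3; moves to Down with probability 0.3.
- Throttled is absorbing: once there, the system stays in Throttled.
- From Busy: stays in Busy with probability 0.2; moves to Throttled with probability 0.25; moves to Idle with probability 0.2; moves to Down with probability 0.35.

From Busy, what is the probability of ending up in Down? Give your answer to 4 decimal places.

0.5980

Let h(s) be the probability of absorption at Down starting from transient state s. Then h(Down) = 1 and h(Throttled) = 0. By first-step analysis:
h(Idle) = 0.3·1 + 0.3·h(Idle) + 0.15·0 + 0.25·h(Busy)
h(Busy) = 0.35·1 + 0.2·h(Idle) + 0.25·0 + 0.2·h(Busy)
Solving: h(Idle) = 0.6422, h(Busy) = 0.5980.
Starting from Busy, the probability is 0.5980.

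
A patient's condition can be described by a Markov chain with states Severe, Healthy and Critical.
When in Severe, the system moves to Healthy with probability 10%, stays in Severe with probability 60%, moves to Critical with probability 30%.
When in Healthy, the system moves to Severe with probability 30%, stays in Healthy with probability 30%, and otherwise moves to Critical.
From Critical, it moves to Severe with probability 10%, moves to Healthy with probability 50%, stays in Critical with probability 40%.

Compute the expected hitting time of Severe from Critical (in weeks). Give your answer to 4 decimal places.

5.4545

Let t(s) be the expected number of weeks to first reach Severe from state s, with t(Severe) = 0. Conditioning on the first week:
t(Healthy) = 1 + 0.3·t(Healthy) + 0.4·t(Critical)
t(Critical) = 1 + 0.5·t(Healthy) + 0.4·t(Critical)
Solving: t(Healthy) = 4.5455, t(Critical) = 5.4545.
Expected weeks from Critical to Severe: 5.4545.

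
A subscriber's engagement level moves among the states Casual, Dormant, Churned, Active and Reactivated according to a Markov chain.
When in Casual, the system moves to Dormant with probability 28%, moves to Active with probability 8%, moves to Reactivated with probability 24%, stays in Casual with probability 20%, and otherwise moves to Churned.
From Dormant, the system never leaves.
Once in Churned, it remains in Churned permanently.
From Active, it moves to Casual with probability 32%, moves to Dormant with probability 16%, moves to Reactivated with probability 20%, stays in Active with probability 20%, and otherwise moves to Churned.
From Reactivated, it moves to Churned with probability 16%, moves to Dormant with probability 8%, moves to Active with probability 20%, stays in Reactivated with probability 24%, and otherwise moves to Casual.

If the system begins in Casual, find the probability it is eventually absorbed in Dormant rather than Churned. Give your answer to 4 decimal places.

Let h(s) be the probability of absorption at Dormant starting from transient state s. Then h(Dormant) = 1 and h(Churned) = 0. By first-step analysis:
h(Casual) = 0.2·h(Casual) + 0.28·1 + 0.2·0 + 0.08·h(Active) + 0.24·h(Reactivated)
h(Active) = 0.32·h(Casual) + 0.16·1 + 0.12·0 + 0.2·h(Active) + 0.2·h(Reactivated)
h(Reactivated) = 0.32·h(Casual) + 0.08·1 + 0.16·0 + 0.2·h(Active) + 0.24·h(Reactivated)
Solving: h(Casual) = 0.5470, h(Active) = 0.5381, h(Reactivated) = 0.4772.
Starting from Casual, the probability is 0.5470.

0.5470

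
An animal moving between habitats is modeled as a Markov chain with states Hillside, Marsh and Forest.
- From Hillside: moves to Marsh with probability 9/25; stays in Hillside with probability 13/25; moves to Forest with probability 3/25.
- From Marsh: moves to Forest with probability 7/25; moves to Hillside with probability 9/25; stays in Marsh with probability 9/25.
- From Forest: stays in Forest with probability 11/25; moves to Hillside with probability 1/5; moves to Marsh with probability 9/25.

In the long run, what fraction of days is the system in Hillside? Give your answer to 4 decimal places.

Let the stationary distribution be π with π = πP and π_1 + π_2 + π_3 = 1.
π_1 = 0.52·π_1 + 0.36·π_2 + 0.2·π_3
π_2 = 0.36·π_1 + 0.36·π_2 + 0.36·π_3
Solving with the normalization constraint gives π = (0.3788, 0.3600, 0.2612).
So the stationary probability of Hillside is 0.3788.

0.3788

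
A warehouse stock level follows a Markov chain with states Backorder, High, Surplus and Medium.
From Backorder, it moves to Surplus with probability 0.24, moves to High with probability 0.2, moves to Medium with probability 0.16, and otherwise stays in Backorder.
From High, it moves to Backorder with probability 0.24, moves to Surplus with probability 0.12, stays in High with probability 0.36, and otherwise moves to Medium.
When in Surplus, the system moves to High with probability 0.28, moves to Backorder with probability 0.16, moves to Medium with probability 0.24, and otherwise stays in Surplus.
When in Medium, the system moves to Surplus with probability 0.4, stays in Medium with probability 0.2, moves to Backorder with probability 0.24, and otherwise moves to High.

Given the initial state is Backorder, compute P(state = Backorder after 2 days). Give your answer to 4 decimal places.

0.2848

Propagate the distribution vector 2 days from Backorder.
After 0 days: (1.0000, 0.0000, 0.0000, 0.0000)
After 1 day: (0.4000, 0.2000, 0.2400, 0.1600)
After 2 days: (0.2848, 0.2448, 0.2608, 0.2096)
P(in Backorder after 2 days) = 0.2848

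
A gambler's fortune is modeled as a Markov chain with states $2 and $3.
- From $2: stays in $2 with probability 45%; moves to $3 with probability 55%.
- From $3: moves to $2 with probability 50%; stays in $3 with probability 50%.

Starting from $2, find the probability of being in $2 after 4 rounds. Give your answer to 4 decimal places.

Propagate the distribution vector 4 rounds from $2.
After 0 rounds: (1.0000, 0.0000)
After 1 round: (0.4500, 0.5500)
After 2 rounds: (0.4775, 0.5225)
After 3 rounds: (0.4761, 0.5239)
After 4 rounds: (0.4762, 0.5238)
P(in $2 after 4 rounds) = 0.4762

0.4762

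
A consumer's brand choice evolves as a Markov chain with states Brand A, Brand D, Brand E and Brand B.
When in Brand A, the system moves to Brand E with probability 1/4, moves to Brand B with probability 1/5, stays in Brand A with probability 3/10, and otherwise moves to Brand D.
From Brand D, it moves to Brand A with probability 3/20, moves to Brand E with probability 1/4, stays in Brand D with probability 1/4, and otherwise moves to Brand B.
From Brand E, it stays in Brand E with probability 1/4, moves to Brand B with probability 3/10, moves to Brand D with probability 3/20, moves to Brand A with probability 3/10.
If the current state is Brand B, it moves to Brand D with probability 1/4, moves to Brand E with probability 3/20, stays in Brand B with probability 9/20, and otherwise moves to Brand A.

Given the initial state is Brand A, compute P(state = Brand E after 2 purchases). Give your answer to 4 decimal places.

0.2300

Propagate the distribution vector 2 purchases from Brand A.
After 0 purchases: (1.0000, 0.0000, 0.0000, 0.0000)
After 1 purchase: (0.3000, 0.2500, 0.2500, 0.2000)
After 2 purchases: (0.2325, 0.2250, 0.2300, 0.3125)
P(in Brand E after 2 purchases) = 0.2300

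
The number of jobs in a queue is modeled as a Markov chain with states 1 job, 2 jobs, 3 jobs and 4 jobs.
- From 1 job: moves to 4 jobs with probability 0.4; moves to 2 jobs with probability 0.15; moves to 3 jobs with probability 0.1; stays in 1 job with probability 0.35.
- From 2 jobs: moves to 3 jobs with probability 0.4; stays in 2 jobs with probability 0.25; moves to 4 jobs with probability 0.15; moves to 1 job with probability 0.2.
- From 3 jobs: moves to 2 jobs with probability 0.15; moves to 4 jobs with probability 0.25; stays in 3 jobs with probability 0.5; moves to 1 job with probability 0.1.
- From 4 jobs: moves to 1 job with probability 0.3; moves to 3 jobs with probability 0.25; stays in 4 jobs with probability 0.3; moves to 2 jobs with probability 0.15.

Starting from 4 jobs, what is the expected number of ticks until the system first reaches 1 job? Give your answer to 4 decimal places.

Let t(s) be the expected number of ticks to first reach 1 job from state s, with t(1 job) = 0. Conditioning on the first tick:
t(2 jobs) = 1 + 0.25·t(2 jobs) + 0.4·t(3 jobs) + 0.15·t(4 jobs)
t(3 jobs) = 1 + 0.15·t(2 jobs) + 0.5·t(3 jobs) + 0.25·t(4 jobs)
t(4 jobs) = 1 + 0.15·t(2 jobs) + 0.25·t(3 jobs) + 0.3·t(4 jobs)
Solving: t(2 jobs) = 5.5026, t(3 jobs) = 6.0317, t(4 jobs) = 4.7619.
Expected ticks from 4 jobs to 1 job: 4.7619.

4.7619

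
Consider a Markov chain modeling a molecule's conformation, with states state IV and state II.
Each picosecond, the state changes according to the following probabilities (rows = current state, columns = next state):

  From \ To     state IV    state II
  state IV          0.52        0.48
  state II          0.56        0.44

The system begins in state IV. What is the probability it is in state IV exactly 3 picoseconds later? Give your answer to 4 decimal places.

0.5384

Propagate the distribution vector 3 picoseconds from state IV.
After 0 picoseconds: (1.0000, 0.0000)
After 1 picosecond: (0.5200, 0.4800)
After 2 picoseconds: (0.5392, 0.4608)
After 3 picoseconds: (0.5384, 0.4616)
P(in state IV after 3 picoseconds) = 0.5384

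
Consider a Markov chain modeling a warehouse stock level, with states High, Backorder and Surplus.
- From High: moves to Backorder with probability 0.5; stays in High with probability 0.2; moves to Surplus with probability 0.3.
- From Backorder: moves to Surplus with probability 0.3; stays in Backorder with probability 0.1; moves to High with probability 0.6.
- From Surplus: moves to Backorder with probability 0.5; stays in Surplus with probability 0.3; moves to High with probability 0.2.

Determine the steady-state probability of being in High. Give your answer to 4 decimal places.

Let the stationary distribution be π with π = πP and π_1 + π_2 + π_3 = 1.
π_1 = 0.2·π_1 + 0.6·π_2 + 0.2·π_3
π_2 = 0.5·π_1 + 0.1·π_2 + 0.5·π_3
Solving with the normalization constraint gives π = (0.3429, 0.3571, 0.3000).
So the stationary probability of High is 0.3429.

0.3429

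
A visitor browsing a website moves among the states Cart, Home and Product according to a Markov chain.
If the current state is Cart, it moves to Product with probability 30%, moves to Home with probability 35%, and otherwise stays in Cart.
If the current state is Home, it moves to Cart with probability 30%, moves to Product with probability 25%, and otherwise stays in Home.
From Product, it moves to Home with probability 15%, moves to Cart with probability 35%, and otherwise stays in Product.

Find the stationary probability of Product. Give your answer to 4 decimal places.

Let the stationary distribution be π with π = πP and π_1 + π_2 + π_3 = 1.
π_1 = 0.35·π_1 + 0.3·π_2 + 0.35·π_3
π_2 = 0.35·π_1 + 0.45·π_2 + 0.15·π_3
Solving with the normalization constraint gives π = (0.3345, 0.3099, 0.3556).
So the stationary probability of Product is 0.3556.

0.3556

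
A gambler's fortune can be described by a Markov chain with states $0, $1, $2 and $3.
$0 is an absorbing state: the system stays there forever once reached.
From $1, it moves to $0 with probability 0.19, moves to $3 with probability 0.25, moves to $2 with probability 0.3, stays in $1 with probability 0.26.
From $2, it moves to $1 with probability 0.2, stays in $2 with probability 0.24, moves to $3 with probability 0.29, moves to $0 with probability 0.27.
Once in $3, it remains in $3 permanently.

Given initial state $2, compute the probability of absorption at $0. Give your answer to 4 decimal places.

0.4733

Let h(s) be the probability of absorption at $0 starting from transient state s. Then h($0) = 1 and h($3) = 0. By first-step analysis:
h($1) = 0.19·1 + 0.26·h($1) + 0.3·h($2) + 0.25·0
h($2) = 0.27·1 + 0.2·h($1) + 0.24·h($2) + 0.29·0
Solving: h($1) = 0.4486, h($2) = 0.4733.
Starting from $2, the probability is 0.4733.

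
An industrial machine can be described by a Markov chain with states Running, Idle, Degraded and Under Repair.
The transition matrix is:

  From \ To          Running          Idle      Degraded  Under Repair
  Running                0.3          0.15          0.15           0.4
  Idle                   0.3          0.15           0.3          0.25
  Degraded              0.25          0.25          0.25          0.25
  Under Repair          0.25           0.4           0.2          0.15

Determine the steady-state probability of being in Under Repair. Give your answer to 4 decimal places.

Let the stationary distribution be π with π = πP and π_1 + π_2 + π_3 + π_4 = 1.
π_1 = 0.3·π_1 + 0.3·π_2 + 0.25·π_3 + 0.25·π_4
π_2 = 0.15·π_1 + 0.15·π_2 + 0.25·π_3 + 0.4·π_4
π_3 = 0.15·π_1 + 0.3·π_2 + 0.25·π_3 + 0.2·π_4
Solving with the normalization constraint gives π = (0.2757, 0.2383, 0.2211, 0.2649).
So the stationary probability of Under Repair is 0.2649.

0.2649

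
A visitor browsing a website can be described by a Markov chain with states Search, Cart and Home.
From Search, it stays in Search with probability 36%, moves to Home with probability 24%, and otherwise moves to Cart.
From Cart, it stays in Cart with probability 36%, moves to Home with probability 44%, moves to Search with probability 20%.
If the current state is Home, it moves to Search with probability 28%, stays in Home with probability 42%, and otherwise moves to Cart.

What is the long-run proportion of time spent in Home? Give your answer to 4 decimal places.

0.3776

Let the stationary distribution be π with π = πP and π_1 + π_2 + π_3 = 1.
π_1 = 0.36·π_1 + 0.2·π_2 + 0.28·π_3
π_2 = 0.4·π_1 + 0.36·π_2 + 0.3·π_3
Solving with the normalization constraint gives π = (0.2741, 0.3483, 0.3776).
So the stationary probability of Home is 0.3776.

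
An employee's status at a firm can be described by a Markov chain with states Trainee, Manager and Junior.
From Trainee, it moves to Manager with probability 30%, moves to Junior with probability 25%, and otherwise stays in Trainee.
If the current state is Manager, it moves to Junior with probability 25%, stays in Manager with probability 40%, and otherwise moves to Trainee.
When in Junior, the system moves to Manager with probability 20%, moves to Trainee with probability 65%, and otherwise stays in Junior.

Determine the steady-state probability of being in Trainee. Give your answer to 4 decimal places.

Let the stationary distribution be π with π = πP and π_1 + π_2 + π_3 = 1.
π_1 = 0.45·π_1 + 0.35·π_2 + 0.65·π_3
π_2 = 0.3·π_1 + 0.4·π_2 + 0.2·π_3
Solving with the normalization constraint gives π = (0.4646, 0.3081, 0.2273).
So the stationary probability of Trainee is 0.4646.

0.4646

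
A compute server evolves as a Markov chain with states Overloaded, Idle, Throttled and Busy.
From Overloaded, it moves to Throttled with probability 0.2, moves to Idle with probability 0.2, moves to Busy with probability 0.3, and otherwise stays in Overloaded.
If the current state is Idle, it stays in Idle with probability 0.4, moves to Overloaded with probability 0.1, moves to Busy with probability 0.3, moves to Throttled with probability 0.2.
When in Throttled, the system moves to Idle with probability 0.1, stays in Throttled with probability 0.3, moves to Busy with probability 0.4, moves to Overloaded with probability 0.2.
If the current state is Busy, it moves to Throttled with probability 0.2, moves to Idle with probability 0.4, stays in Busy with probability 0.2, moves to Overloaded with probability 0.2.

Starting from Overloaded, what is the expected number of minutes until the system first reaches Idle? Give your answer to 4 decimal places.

4.2308

Let t(s) be the expected number of minutes to first reach Idle from state s, with t(Idle) = 0. Conditioning on the first minute:
t(Overloaded) = 1 + 0.3·t(Overloaded) + 0.2·t(Throttled) + 0.3·t(Busy)
t(Throttled) = 1 + 0.2·t(Overloaded) + 0.3·t(Throttled) + 0.4·t(Busy)
t(Busy) = 1 + 0.2·t(Overloaded) + 0.2·t(Throttled) + 0.2·t(Busy)
Solving: t(Overloaded) = 4.2308, t(Throttled) = 4.6154, t(Busy) = 3.4615.
Expected minutes from Overloaded to Idle: 4.2308.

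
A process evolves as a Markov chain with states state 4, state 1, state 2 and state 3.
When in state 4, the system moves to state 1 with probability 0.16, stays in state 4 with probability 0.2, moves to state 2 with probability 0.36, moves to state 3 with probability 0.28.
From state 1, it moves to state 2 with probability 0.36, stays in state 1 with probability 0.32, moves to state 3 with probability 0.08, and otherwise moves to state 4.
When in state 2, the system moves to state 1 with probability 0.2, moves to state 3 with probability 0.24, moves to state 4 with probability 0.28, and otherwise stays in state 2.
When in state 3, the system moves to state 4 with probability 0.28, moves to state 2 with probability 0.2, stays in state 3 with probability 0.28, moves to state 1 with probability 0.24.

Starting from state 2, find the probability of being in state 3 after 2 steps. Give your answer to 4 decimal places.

Propagate the distribution vector 2 steps from state 2.
After 0 steps: (0.0000, 0.0000, 1.0000, 0.0000)
After 1 step: (0.2800, 0.2000, 0.2800, 0.2400)
After 2 steps: (0.2496, 0.2224, 0.2992, 0.2288)
P(in state 3 after 2 steps) = 0.2288

0.2288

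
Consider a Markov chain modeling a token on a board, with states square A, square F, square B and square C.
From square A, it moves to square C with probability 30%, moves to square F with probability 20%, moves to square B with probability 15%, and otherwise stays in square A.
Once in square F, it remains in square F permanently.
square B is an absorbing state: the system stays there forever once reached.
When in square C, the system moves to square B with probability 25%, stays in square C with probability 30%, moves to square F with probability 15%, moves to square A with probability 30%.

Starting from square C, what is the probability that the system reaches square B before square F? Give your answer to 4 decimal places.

Let h(s) be the probability of absorption at square B starting from transient state s. Then h(square B) = 1 and h(square F) = 0. By first-step analysis:
h(square A) = 0.35·h(square A) + 0.2·0 + 0.15·1 + 0.3·h(square C)
h(square C) = 0.3·h(square A) + 0.15·0 + 0.25·1 + 0.3·h(square C)
Solving: h(square A) = 0.4932, h(square C) = 0.5685.
Starting from square C, the probability is 0.5685.

0.5685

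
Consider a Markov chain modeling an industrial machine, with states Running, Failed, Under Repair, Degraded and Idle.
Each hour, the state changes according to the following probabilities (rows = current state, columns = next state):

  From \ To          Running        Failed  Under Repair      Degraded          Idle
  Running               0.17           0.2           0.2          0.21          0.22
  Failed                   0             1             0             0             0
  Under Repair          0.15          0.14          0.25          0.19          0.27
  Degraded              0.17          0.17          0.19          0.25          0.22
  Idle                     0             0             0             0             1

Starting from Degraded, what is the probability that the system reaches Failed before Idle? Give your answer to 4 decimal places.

0.4232

Let h(s) be the probability of absorption at Failed starting from transient state s. Then h(Failed) = 1 and h(Idle) = 0. By first-step analysis:
h(Running) = 0.17·h(Running) + 0.2·1 + 0.2·h(Under Repair) + 0.21·h(Degraded) + 0.22·0
h(Under Repair) = 0.15·h(Running) + 0.14·1 + 0.25·h(Under Repair) + 0.19·h(Degraded) + 0.27·0
h(Degraded) = 0.17·h(Running) + 0.17·1 + 0.19·h(Under Repair) + 0.25·h(Degraded) + 0.22·0
Solving: h(Running) = 0.4400, h(Under Repair) = 0.3819, h(Degraded) = 0.4232.
Starting from Degraded, the probability is 0.4232.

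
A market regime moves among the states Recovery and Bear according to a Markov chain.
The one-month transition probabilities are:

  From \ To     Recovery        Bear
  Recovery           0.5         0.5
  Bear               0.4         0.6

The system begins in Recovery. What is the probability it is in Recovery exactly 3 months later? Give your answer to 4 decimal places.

0.4450

Propagate the distribution vector 3 months from Recovery.
After 0 months: (1.0000, 0.0000)
After 1 month: (0.5000, 0.5000)
After 2 months: (0.4500, 0.5500)
After 3 months: (0.4450, 0.5550)
P(in Recovery after 3 months) = 0.4450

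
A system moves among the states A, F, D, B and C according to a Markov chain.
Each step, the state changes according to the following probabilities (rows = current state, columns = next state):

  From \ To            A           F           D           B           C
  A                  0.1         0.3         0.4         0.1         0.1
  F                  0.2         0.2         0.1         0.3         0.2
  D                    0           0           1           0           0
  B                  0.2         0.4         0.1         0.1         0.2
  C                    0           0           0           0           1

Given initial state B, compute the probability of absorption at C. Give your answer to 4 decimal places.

Let h(s) be the probability of absorption at C starting from transient state s. Then h(C) = 1 and h(D) = 0. By first-step analysis:
h(A) = 0.1·h(A) + 0.3·h(F) + 0.4·0 + 0.1·h(B) + 0.1·1
h(F) = 0.2·h(A) + 0.2·h(F) + 0.1·0 + 0.3·h(B) + 0.2·1
h(B) = 0.2·h(A) + 0.4·h(F) + 0.1·0 + 0.1·h(B) + 0.2·1
Solving: h(A) = 0.3514, h(F) = 0.5405, h(B) = 0.5405.
Starting from B, the probability is 0.5405.

0.5405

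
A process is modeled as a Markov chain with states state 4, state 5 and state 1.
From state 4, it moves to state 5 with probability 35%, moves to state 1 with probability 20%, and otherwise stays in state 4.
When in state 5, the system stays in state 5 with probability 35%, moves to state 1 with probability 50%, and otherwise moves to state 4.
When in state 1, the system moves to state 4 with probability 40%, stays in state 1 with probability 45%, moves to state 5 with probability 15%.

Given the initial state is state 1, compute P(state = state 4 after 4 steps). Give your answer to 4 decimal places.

Propagate the distribution vector 4 steps from state 1.
After 0 steps: (0.0000, 0.0000, 1.0000)
After 1 step: (0.4000, 0.1500, 0.4500)
After 2 steps: (0.3825, 0.2600, 0.3575)
After 3 steps: (0.3541, 0.2785, 0.3674)
After 4 steps: (0.3481, 0.2765, 0.3754)
P(in state 4 after 4 steps) = 0.3481

0.3481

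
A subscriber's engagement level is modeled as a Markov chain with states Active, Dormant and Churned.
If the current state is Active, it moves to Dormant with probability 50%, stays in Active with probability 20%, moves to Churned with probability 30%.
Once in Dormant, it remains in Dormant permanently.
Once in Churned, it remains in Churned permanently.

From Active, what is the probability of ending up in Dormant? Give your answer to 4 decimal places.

Let h(s) be the probability of absorption at Dormant starting from transient state s. Then h(Dormant) = 1 and h(Churned) = 0. By first-step analysis:
h(Active) = 0.2·h(Active) + 0.5·1 + 0.3·0
Solving: h(Active) = 0.6250.
Starting from Active, the probability is 0.6250.

0.6250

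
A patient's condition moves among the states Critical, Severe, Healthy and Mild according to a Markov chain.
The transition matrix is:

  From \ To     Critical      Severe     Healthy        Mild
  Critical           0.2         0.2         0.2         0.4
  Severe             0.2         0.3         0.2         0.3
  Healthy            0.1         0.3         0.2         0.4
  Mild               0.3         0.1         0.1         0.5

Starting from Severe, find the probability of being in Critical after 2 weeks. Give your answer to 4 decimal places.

0.2100

Propagate the distribution vector 2 weeks from Severe.
After 0 weeks: (0.0000, 1.0000, 0.0000, 0.0000)
After 1 week: (0.2000, 0.3000, 0.2000, 0.3000)
After 2 weeks: (0.2100, 0.2200, 0.1700, 0.4000)
P(in Critical after 2 weeks) = 0.2100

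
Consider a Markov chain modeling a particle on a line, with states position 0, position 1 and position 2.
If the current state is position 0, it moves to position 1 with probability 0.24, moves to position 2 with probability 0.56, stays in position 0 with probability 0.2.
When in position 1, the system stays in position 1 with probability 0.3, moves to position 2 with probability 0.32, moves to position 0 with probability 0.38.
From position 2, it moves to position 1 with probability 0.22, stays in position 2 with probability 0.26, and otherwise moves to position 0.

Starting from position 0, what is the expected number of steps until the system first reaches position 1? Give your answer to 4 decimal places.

4.3218

Let t(s) be the expected number of steps to first reach position 1 from state s, with t(position 1) = 0. Conditioning on the first step:
t(position 0) = 1 + 0.2·t(position 0) + 0.56·t(position 2)
t(position 2) = 1 + 0.52·t(position 0) + 0.26·t(position 2)
Solving: t(position 0) = 4.3218, t(position 2) = 4.3883.
Expected steps from position 0 to position 1: 4.3218.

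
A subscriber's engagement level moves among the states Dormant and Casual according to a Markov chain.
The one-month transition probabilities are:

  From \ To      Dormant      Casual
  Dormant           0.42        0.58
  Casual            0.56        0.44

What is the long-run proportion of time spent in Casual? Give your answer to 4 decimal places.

0.5088

Let the stationary distribution be π with π = πP and π_1 + π_2 = 1.
π_1 = 0.42·π_1 + 0.56·π_2
Solving with the normalization constraint gives π = (0.4912, 0.5088).
So the stationary probability of Casual is 0.5088.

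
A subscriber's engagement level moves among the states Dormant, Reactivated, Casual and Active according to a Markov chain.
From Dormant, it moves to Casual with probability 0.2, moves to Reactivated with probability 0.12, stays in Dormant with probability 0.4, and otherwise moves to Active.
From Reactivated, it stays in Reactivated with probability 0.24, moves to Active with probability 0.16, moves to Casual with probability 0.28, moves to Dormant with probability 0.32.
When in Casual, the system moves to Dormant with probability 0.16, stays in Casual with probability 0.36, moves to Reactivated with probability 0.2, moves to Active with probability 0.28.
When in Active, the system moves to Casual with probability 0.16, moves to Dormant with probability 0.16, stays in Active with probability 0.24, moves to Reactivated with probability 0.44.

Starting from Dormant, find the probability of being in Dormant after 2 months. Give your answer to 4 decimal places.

Propagate the distribution vector 2 months from Dormant.
After 0 months: (1.0000, 0.0000, 0.0000, 0.0000)
After 1 month: (0.4000, 0.1200, 0.2000, 0.2800)
After 2 months: (0.2752, 0.2400, 0.2304, 0.2544)
P(in Dormant after 2 months) = 0.2752

0.2752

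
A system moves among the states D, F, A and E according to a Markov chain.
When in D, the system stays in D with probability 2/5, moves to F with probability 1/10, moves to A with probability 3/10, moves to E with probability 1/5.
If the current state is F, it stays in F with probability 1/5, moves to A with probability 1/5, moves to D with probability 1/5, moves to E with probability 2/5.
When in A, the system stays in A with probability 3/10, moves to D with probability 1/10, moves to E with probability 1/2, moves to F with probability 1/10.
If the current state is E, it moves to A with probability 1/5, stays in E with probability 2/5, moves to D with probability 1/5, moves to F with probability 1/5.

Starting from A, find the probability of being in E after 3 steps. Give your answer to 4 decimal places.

0.3860

Propagate the distribution vector 3 steps from A.
After 0 steps: (0.0000, 0.0000, 1.0000, 0.0000)
After 1 step: (0.1000, 0.1000, 0.3000, 0.5000)
After 2 steps: (0.1900, 0.1600, 0.2400, 0.4100)
After 3 steps: (0.2140, 0.1570, 0.2430, 0.3860)
P(in E after 3 steps) = 0.3860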